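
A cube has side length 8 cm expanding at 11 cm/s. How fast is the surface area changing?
1056 cm²/s

A = 6s²
dA/dt = 12s · ds/dt = 12·8·11 = 1056 cm²/s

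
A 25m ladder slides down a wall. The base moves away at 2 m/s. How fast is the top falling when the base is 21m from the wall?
21√46/46 ≈ 3.096 m/s

x² + y² = 25²
2x·dx/dt + 2y·dy/dt = 0
dy/dt = -x/y · dx/dt = -21/(2√46) · 2 = -21√46/46 m/s
The top is descending at 21√46/46 ≈ 3.096 m/s.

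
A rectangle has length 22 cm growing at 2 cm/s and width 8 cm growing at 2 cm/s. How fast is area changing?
60 cm²/s

A = lw
dA/dt = w·dl/dt + l·dw/dt = 8·2 + 22·2 = 60 cm²/s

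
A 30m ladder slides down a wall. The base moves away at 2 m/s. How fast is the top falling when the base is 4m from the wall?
4√221/221 ≈ 0.2691 m/s

x² + y² = 30²
2x·dx/dt + 2y·dy/dt = 0
dy/dt = -x/y · dx/dt = -4/(2√221) · 2 = -4√221/221 m/s
The top is descending at 4√221/221 ≈ 0.2691 m/s.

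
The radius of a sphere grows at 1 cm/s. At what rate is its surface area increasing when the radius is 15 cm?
120π cm²/s

S = 4πr²
dS/dt = dS/dr · dr/dt = 8πr · 1
At r = 15: dS/dt = 120π cm²/s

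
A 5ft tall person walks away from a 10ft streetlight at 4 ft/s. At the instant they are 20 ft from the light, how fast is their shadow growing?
4 ft/s

By similar triangles: 10/(x+s) = 5/s
Solving: s = 5x/5
ds/dt = 5/5 · dx/dt = 1 · 4 = 4 ft/s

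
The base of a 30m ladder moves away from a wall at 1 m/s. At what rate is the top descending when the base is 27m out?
9√19/19 ≈ 2.065 m/s

x² + y² = 30²
2x·dx/dt + 2y·dy/dt = 0
dy/dt = -x/y · dx/dt = -27/(3√19) · 1 = -9√19/19 m/s
The top is descending at 9√19/19 ≈ 2.065 m/s.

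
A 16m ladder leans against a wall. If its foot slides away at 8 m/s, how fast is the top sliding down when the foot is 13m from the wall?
104√87/87 ≈ 11.15 m/s

x² + y² = 16²
2x·dx/dt + 2y·dy/dt = 0
dy/dt = -x/y · dx/dt = -13/√87 · 8 = -104√87/87 m/s
The top is descending at 104√87/87 ≈ 11.15 m/s.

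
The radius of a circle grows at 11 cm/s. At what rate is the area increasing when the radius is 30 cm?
660π cm²/s

A = πr²
dA/dt = 2πr · dr/dt = 2π(30)(11) = 660π cm²/s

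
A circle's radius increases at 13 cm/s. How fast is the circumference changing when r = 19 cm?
26π cm/s

C = 2πr
dC/dt = 2π · dr/dt = 2π · 13 = 26π cm/s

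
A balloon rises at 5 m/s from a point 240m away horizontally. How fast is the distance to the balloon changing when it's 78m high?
65√1769/1769 ≈ 1.545 m/s

z² = 240² + y²
z = √(240² + 78²) = 6√1769
dz/dt = y/z · dy/dt = 78/(6√1769) · 5 = 65√1769/1769 ≈ 1.545 m/s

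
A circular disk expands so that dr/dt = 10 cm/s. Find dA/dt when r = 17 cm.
340π cm²/s

A = πr²
dA/dt = 2πr · dr/dt = 2π(17)(10) = 340π cm²/s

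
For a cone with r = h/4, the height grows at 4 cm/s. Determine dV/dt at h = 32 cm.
256π cm³/s

V = (1/3)π(h/4)²h = πh³/48
dV/dt = πh²/16 · 4
At h = 32: dV/dt = 256π cm³/s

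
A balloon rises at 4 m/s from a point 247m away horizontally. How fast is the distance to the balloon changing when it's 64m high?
256√65105/65105 ≈ 1.003 m/s

z² = 247² + y²
z = √(247² + 64²) = √65105
dz/dt = y/z · dy/dt = 64/√65105 · 4 = 256√65105/65105 ≈ 1.003 m/s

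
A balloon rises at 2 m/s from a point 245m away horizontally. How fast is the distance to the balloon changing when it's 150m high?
60√3301/3301 ≈ 1.044 m/s

z² = 245² + y²
z = √(245² + 150²) = 5√3301
dz/dt = y/z · dy/dt = 150/(5√3301) · 2 = 60√3301/3301 ≈ 1.044 m/s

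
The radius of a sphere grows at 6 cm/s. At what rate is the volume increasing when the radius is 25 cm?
15000π cm³/s

V = (4/3)πr³
dV/dt = dV/dr · dr/dt = 4πr² · 6
At r = 25: dV/dt = 15000π cm³/s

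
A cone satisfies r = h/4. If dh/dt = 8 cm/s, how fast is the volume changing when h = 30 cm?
450π cm³/s

V = (1/3)π(h/4)²h = πh³/48
dV/dt = πh²/16 · 8
At h = 30: dV/dt = 450π cm³/s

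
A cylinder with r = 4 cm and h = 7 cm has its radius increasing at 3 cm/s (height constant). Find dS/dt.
90π cm²/s

S = 2πrh + 2πr² (lateral + bases)
dS/dt = (2πh + 4πr)·dr/dt = (2π·7 + 4π·4)·3
= 90π cm²/s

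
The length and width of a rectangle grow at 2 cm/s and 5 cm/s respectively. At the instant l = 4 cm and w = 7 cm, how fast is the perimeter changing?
14 cm/s

P = 2(l + w)
dP/dt = 2(dl/dt + dw/dt) = 2(2 + 5) = 14 cm/s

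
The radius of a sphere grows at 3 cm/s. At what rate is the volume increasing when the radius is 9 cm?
972π cm³/s

V = (4/3)πr³
dV/dt = dV/dr · dr/dt = 4πr² · 3
At r = 9: dV/dt = 972π cm³/s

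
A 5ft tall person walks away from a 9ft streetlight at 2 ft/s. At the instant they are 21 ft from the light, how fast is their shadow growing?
5/2 ft/s

By similar triangles: 9/(x+s) = 5/s
Solving: s = 5x/4
ds/dt = 5/4 · dx/dt = 5/4 · 2 = 5/2 ft/s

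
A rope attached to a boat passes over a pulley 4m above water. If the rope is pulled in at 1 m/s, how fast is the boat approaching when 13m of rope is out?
13√17/51 ≈ 1.051 m/s

rope² = x² + 4²
x = √(13² - 4²) = 3√17
dx/dt = (rope/x) · d(rope)/dt = (13/(3√17)) · (-1) = -13√17/51 m/s
The boat approaches at 13√17/51 ≈ 1.051 m/s.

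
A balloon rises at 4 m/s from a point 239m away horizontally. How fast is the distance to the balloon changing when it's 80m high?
320√63521/63521 ≈ 1.27 m/s

z² = 239² + y²
z = √(239² + 80²) = √63521
dz/dt = y/z · dy/dt = 80/√63521 · 4 = 320√63521/63521 ≈ 1.27 m/s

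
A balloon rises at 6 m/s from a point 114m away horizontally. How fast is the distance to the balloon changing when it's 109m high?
654√24877/24877 ≈ 4.146 m/s

z² = 114² + y²
z = √(114² + 109²) = √24877
dz/dt = y/z · dy/dt = 109/√24877 · 6 = 654√24877/24877 ≈ 4.146 m/s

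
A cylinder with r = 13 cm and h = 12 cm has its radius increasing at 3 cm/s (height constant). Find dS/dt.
228π cm²/s

S = 2πrh + 2πr² (lateral + bases)
dS/dt = (2πh + 4πr)·dr/dt = (2π·12 + 4π·13)·3
= 228π cm²/s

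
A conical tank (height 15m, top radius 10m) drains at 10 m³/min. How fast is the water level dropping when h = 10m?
9/(40π) ≈ 0.07162 m/min

r/h = 10/15, so r = (2/3)h
V = (1/3)πr²h = (1/3)π((2/3)h)²h = (4/27)πh³
dV/dh = (4/9)πh²
dh/dt = (dV/dt)/(dV/dh) = -10/((4/9)π·10²) = -9/(40π) m/min
The level is dropping at 9/(40π) ≈ 0.07162 m/min.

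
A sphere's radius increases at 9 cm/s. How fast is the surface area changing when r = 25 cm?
1800π cm²/s

S = 4πr²
dS/dt = dS/dr · dr/dt = 8πr · 9
At r = 25: dS/dt = 1800π cm²/s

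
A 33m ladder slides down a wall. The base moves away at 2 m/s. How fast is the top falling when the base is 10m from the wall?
20√989/989 ≈ 0.636 m/s

x² + y² = 33²
2x·dx/dt + 2y·dy/dt = 0
dy/dt = -x/y · dx/dt = -10/√989 · 2 = -20√989/989 m/s
The top is descending at 20√989/989 ≈ 0.636 m/s.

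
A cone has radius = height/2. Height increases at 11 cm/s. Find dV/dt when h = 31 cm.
10571π/4 cm³/s

V = (1/3)π(h/2)²h = πh³/12
dV/dt = πh²/4 · 11
At h = 31: dV/dt = 10571π/4 cm³/s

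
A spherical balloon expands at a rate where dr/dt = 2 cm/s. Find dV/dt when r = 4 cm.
128π cm³/s

V = (4/3)πr³
dV/dt = dV/dr · dr/dt = 4πr² · 2
At r = 4: dV/dt = 128π cm³/s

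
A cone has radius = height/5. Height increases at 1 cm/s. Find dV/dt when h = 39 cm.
1521π/25 cm³/s

V = (1/3)π(h/5)²h = πh³/75
dV/dt = πh²/25 · 1
At h = 39: dV/dt = 1521π/25 cm³/s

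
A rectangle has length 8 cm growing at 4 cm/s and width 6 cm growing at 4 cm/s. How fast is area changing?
56 cm²/s

A = lw
dA/dt = w·dl/dt + l·dw/dt = 6·4 + 8·4 = 56 cm²/s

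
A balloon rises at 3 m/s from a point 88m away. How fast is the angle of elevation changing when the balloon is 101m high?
0.014712 rad/s

tan(θ) = y/88
sec²(θ) · dθ/dt = (1/88) · dy/dt
dθ/dt = cos²(θ)/88 · 3 = 88/(88² + 101²) · 3
dθ/dt = 0.014712 rad/s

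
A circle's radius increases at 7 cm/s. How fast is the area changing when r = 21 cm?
294π cm²/s

A = πr²
dA/dt = 2πr · dr/dt = 2π(21)(7) = 294π cm²/s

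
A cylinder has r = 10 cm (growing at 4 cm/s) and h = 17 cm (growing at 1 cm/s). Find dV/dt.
1460π cm³/s

V = πr²h
dV/dt = 2πrh·dr/dt + πr²·dh/dt
= 2π(10)(17)(4) + π(10)²(1)
= 1460π cm³/s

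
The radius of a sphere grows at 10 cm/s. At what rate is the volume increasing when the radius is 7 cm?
1960π cm³/s

V = (4/3)πr³
dV/dt = dV/dr · dr/dt = 4πr² · 10
At r = 7: dV/dt = 1960π cm³/s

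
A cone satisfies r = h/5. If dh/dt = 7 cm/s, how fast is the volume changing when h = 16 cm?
1792π/25 cm³/s

V = (1/3)π(h/5)²h = πh³/75
dV/dt = πh²/25 · 7
At h = 16: dV/dt = 1792π/25 cm³/s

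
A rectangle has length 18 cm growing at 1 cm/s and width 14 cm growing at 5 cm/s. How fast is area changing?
104 cm²/s

A = lw
dA/dt = w·dl/dt + l·dw/dt = 14·1 + 18·5 = 104 cm²/s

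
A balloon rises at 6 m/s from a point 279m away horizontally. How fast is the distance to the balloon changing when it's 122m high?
732√3709/18545 ≈ 2.404 m/s

z² = 279² + y²
z = √(279² + 122²) = 5√3709
dz/dt = y/z · dy/dt = 122/(5√3709) · 6 = 732√3709/18545 ≈ 2.404 m/s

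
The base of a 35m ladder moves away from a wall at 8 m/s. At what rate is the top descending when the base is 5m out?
2√3/3 ≈ 1.155 m/s

x² + y² = 35²
2x·dx/dt + 2y·dy/dt = 0
dy/dt = -x/y · dx/dt = -5/(20√3) · 8 = -2√3/3 m/s
The top is descending at 2√3/3 ≈ 1.155 m/s.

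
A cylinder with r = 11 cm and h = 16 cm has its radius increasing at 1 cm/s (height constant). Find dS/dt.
76π cm²/s

S = 2πrh + 2πr² (lateral + bases)
dS/dt = (2πh + 4πr)·dr/dt = (2π·16 + 4π·11)·1
= 76π cm²/s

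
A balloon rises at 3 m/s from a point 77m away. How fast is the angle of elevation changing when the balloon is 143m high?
0.008757 rad/s

tan(θ) = y/77
sec²(θ) · dθ/dt = (1/77) · dy/dt
dθ/dt = cos²(θ)/77 · 3 = 77/(77² + 143²) · 3
dθ/dt = 0.008757 rad/s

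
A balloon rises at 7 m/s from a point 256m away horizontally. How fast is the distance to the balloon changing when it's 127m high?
889√81665/81665 ≈ 3.111 m/s

z² = 256² + y²
z = √(256² + 127²) = √81665
dz/dt = y/z · dy/dt = 127/√81665 · 7 = 889√81665/81665 ≈ 3.111 m/s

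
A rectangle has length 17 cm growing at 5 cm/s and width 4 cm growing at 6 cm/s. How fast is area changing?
122 cm²/s

A = lw
dA/dt = w·dl/dt + l·dw/dt = 4·5 + 17·6 = 122 cm²/s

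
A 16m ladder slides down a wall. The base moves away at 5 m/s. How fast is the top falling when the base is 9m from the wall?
9√7/7 ≈ 3.402 m/s

x² + y² = 16²
2x·dx/dt + 2y·dy/dt = 0
dy/dt = -x/y · dx/dt = -9/(5√7) · 5 = -9√7/7 m/s
The top is descending at 9√7/7 ≈ 3.402 m/s.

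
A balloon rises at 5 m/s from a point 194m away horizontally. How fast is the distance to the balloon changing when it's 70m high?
175√10634/10634 ≈ 1.697 m/s

z² = 194² + y²
z = √(194² + 70²) = 2√10634
dz/dt = y/z · dy/dt = 70/(2√10634) · 5 = 175√10634/10634 ≈ 1.697 m/s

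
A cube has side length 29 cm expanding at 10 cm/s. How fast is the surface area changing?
3480 cm²/s

A = 6s²
dA/dt = 12s · ds/dt = 12·29·10 = 3480 cm²/s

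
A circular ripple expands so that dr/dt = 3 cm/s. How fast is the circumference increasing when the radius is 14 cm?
6π cm/s

C = 2πr
dC/dt = 2π · dr/dt = 2π · 3 = 6π cm/s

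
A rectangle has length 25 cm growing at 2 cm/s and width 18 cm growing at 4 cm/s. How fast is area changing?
136 cm²/s

A = lw
dA/dt = w·dl/dt + l·dw/dt = 18·2 + 25·4 = 136 cm²/s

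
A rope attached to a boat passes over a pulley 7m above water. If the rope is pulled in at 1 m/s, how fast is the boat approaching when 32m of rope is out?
32√39/195 ≈ 1.025 m/s

rope² = x² + 7²
x = √(32² - 7²) = 5√39
dx/dt = (rope/x) · d(rope)/dt = (32/(5√39)) · (-1) = -32√39/195 m/s
The boat approaches at 32√39/195 ≈ 1.025 m/s.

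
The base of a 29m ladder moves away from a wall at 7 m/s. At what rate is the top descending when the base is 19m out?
133√30/120 ≈ 6.071 m/s

x² + y² = 29²
2x·dx/dt + 2y·dy/dt = 0
dy/dt = -x/y · dx/dt = -19/(4√30) · 7 = -133√30/120 m/s
The top is descending at 133√30/120 ≈ 6.071 m/s.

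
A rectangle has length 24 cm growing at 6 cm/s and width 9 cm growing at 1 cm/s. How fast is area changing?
78 cm²/s

A = lw
dA/dt = w·dl/dt + l·dw/dt = 9·6 + 24·1 = 78 cm²/s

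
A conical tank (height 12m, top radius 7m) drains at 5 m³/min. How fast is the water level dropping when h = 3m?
80/(49π) ≈ 0.5197 m/min

r/h = 7/12, so r = (7/12)h
V = (1/3)πr²h = (1/3)π((7/12)h)²h = (49/432)πh³
dV/dh = (49/144)πh²
dh/dt = (dV/dt)/(dV/dh) = -5/((49/144)π·3²) = -80/(49π) m/min
The level is dropping at 80/(49π) ≈ 0.5197 m/min.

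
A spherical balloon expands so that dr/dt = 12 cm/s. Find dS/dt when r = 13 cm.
1248π cm²/s

S = 4πr²
dS/dt = dS/dr · dr/dt = 8πr · 12
At r = 13: dS/dt = 1248π cm²/s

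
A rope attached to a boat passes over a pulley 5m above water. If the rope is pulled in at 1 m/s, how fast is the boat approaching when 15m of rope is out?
3√2/4 ≈ 1.061 m/s

rope² = x² + 5²
x = √(15² - 5²) = 10√2
dx/dt = (rope/x) · d(rope)/dt = (15/(10√2)) · (-1) = -3√2/4 m/s
The boat approaches at 3√2/4 ≈ 1.061 m/s.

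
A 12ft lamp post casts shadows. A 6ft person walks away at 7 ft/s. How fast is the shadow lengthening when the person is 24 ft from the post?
7 ft/s

By similar triangles: 12/(x+s) = 6/s
Solving: s = 6x/6
ds/dt = 6/6 · dx/dt = 1 · 7 = 7 ft/s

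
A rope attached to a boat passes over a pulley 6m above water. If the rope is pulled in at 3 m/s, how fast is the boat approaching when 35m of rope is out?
105√1189/1189 ≈ 3.045 m/s

rope² = x² + 6²
x = √(35² - 6²) = √1189
dx/dt = (rope/x) · d(rope)/dt = (35/√1189) · (-3) = -105√1189/1189 m/s
The boat approaches at 105√1189/1189 ≈ 3.045 m/s.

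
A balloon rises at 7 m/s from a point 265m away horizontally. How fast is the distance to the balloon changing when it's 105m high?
147√130/650 ≈ 2.579 m/s

z² = 265² + y²
z = √(265² + 105²) = 25√130
dz/dt = y/z · dy/dt = 105/(25√130) · 7 = 147√130/650 ≈ 2.579 m/s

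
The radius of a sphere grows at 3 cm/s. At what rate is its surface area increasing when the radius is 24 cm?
576π cm²/s

S = 4πr²
dS/dt = dS/dr · dr/dt = 8πr · 3
At r = 24: dS/dt = 576π cm²/s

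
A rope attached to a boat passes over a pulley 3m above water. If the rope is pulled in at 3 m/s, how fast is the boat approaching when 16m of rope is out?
48√247/247 ≈ 3.054 m/s

rope² = x² + 3²
x = √(16² - 3²) = √247
dx/dt = (rope/x) · d(rope)/dt = (16/√247) · (-3) = -48√247/247 m/s
The boat approaches at 48√247/247 ≈ 3.054 m/s.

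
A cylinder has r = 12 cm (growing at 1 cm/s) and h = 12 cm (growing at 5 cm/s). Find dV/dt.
1008π cm³/s

V = πr²h
dV/dt = 2πrh·dr/dt + πr²·dh/dt
= 2π(12)(12)(1) + π(12)²(5)
= 1008π cm³/s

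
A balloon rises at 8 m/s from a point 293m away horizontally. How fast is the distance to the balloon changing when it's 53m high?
212√88658/44329 ≈ 1.424 m/s

z² = 293² + y²
z = √(293² + 53²) = √88658
dz/dt = y/z · dy/dt = 53/√88658 · 8 = 212√88658/44329 ≈ 1.424 m/s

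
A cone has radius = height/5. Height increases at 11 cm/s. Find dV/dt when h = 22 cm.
5324π/25 cm³/s

V = (1/3)π(h/5)²h = πh³/75
dV/dt = πh²/25 · 11
At h = 22: dV/dt = 5324π/25 cm³/s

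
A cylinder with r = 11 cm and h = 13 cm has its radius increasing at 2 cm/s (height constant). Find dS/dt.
140π cm²/s

S = 2πrh + 2πr² (lateral + bases)
dS/dt = (2πh + 4πr)·dr/dt = (2π·13 + 4π·11)·2
= 140π cm²/s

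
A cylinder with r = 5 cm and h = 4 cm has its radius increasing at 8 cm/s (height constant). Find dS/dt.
224π cm²/s

S = 2πrh + 2πr² (lateral + bases)
dS/dt = (2πh + 4πr)·dr/dt = (2π·4 + 4π·5)·8
= 224π cm²/s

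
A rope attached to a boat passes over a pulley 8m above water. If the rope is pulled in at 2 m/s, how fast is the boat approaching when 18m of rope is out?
18√65/65 ≈ 2.233 m/s

rope² = x² + 8²
x = √(18² - 8²) = 2√65
dx/dt = (rope/x) · d(rope)/dt = (18/(2√65)) · (-2) = -18√65/65 m/s
The boat approaches at 18√65/65 ≈ 2.233 m/s.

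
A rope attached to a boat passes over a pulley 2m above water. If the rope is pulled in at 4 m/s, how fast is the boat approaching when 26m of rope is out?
13√42/21 ≈ 4.012 m/s

rope² = x² + 2²
x = √(26² - 2²) = 4√42
dx/dt = (rope/x) · d(rope)/dt = (26/(4√42)) · (-4) = -13√42/21 m/s
The boat approaches at 13√42/21 ≈ 4.012 m/s.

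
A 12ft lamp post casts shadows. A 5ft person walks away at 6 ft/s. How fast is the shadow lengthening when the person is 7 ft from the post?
30/7 ft/s

By similar triangles: 12/(x+s) = 5/s
Solving: s = 5x/7
ds/dt = 5/7 · dx/dt = 5/7 · 6 = 30/7 ft/s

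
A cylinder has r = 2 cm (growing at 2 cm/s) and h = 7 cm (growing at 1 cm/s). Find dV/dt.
60π cm³/s

V = πr²h
dV/dt = 2πrh·dr/dt + πr²·dh/dt
= 2π(2)(7)(2) + π(2)²(1)
= 60π cm³/s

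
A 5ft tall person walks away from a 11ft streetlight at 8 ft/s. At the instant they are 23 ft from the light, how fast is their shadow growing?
20/3 ft/s

By similar triangles: 11/(x+s) = 5/s
Solving: s = 5x/6
ds/dt = 5/6 · dx/dt = 5/6 · 8 = 20/3 ft/s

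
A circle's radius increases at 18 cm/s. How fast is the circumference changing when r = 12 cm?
36π cm/s

C = 2πr
dC/dt = 2π · dr/dt = 2π · 18 = 36π cm/s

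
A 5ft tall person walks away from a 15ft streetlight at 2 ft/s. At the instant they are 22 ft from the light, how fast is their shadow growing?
1 ft/s

By similar triangles: 15/(x+s) = 5/s
Solving: s = 5x/10
ds/dt = 5/10 · dx/dt = 1/2 · 2 = 1 ft/s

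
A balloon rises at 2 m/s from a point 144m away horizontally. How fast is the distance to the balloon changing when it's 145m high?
290√41761/41761 ≈ 1.419 m/s

z² = 144² + y²
z = √(144² + 145²) = √41761
dz/dt = y/z · dy/dt = 145/√41761 · 2 = 290√41761/41761 ≈ 1.419 m/s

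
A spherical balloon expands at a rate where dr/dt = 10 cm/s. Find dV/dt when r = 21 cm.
17640π cm³/s

V = (4/3)πr³
dV/dt = dV/dr · dr/dt = 4πr² · 10
At r = 21: dV/dt = 17640π cm³/s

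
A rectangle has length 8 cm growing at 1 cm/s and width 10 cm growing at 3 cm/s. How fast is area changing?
34 cm²/s

A = lw
dA/dt = w·dl/dt + l·dw/dt = 10·1 + 8·3 = 34 cm²/s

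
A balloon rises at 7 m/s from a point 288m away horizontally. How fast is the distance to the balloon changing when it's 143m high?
1001√103393/103393 ≈ 3.113 m/s

z² = 288² + y²
z = √(288² + 143²) = √103393
dz/dt = y/z · dy/dt = 143/√103393 · 7 = 1001√103393/103393 ≈ 3.113 m/s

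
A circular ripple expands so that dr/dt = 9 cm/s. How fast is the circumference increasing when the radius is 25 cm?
18π cm/s

C = 2πr
dC/dt = 2π · dr/dt = 2π · 9 = 18π cm/s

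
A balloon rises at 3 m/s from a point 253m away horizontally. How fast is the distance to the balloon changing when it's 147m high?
441√85618/85618 ≈ 1.507 m/s

z² = 253² + y²
z = √(253² + 147²) = √85618
dz/dt = y/z · dy/dt = 147/√85618 · 3 = 441√85618/85618 ≈ 1.507 m/s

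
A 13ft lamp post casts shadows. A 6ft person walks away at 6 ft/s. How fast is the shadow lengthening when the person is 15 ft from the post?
36/7 ft/s

By similar triangles: 13/(x+s) = 6/s
Solving: s = 6x/7
ds/dt = 6/7 · dx/dt = 6/7 · 6 = 36/7 ft/s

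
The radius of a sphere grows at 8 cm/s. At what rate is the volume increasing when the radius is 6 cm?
1152π cm³/s

V = (4/3)πr³
dV/dt = dV/dr · dr/dt = 4πr² · 8
At r = 6: dV/dt = 1152π cm³/s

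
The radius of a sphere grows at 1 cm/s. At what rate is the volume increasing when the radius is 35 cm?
4900π cm³/s

V = (4/3)πr³
dV/dt = dV/dr · dr/dt = 4πr² · 1
At r = 35: dV/dt = 4900π cm³/s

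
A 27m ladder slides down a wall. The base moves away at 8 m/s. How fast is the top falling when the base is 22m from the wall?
176√5/35 ≈ 11.24 m/s

x² + y² = 27²
2x·dx/dt + 2y·dy/dt = 0
dy/dt = -x/y · dx/dt = -22/(7√5) · 8 = -176√5/35 m/s
The top is descending at 176√5/35 ≈ 11.24 m/s.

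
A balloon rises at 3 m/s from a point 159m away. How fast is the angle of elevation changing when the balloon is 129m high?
0.011378 rad/s

tan(θ) = y/159
sec²(θ) · dθ/dt = (1/159) · dy/dt
dθ/dt = cos²(θ)/159 · 3 = 159/(159² + 129²) · 3
dθ/dt = 0.011378 rad/s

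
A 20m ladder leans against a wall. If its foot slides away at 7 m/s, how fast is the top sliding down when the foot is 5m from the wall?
7√15/15 ≈ 1.807 m/s

x² + y² = 20²
2x·dx/dt + 2y·dy/dt = 0
dy/dt = -x/y · dx/dt = -5/(5√15) · 7 = -7√15/15 m/s
The top is descending at 7√15/15 ≈ 1.807 m/s.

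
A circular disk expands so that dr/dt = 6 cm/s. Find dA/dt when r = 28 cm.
336π cm²/s

A = πr²
dA/dt = 2πr · dr/dt = 2π(28)(6) = 336π cm²/s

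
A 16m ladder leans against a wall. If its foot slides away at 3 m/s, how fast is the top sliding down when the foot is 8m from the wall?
√3 ≈ 1.732 m/s

x² + y² = 16²
2x·dx/dt + 2y·dy/dt = 0
dy/dt = -x/y · dx/dt = -8/(8√3) · 3 = -√3 m/s
The top is descending at √3 ≈ 1.732 m/s.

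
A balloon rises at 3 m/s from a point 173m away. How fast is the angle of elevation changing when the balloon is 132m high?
0.01096 rad/s

tan(θ) = y/173
sec²(θ) · dθ/dt = (1/173) · dy/dt
dθ/dt = cos²(θ)/173 · 3 = 173/(173² + 132²) · 3
dθ/dt = 0.01096 rad/s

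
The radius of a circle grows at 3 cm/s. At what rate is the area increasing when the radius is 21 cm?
126π cm²/s

A = πr²
dA/dt = 2πr · dr/dt = 2π(21)(3) = 126π cm²/s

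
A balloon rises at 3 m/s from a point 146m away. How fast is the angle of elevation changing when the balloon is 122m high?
0.012099 rad/s

tan(θ) = y/146
sec²(θ) · dθ/dt = (1/146) · dy/dt
dθ/dt = cos²(θ)/146 · 3 = 146/(146² + 122²) · 3
dθ/dt = 0.012099 rad/s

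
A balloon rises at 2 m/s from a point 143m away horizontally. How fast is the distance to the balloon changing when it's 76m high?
152√1049/5245 ≈ 0.9386 m/s

z² = 143² + y²
z = √(143² + 76²) = 5√1049
dz/dt = y/z · dy/dt = 76/(5√1049) · 2 = 152√1049/5245 ≈ 0.9386 m/s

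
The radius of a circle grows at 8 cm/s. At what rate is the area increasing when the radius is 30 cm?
480π cm²/s

A = πr²
dA/dt = 2πr · dr/dt = 2π(30)(8) = 480π cm²/s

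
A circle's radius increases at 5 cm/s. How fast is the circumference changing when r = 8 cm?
10π cm/s

C = 2πr
dC/dt = 2π · dr/dt = 2π · 5 = 10π cm/s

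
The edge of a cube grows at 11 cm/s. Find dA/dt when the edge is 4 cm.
528 cm²/s

A = 6s²
dA/dt = 12s · ds/dt = 12·4·11 = 528 cm²/s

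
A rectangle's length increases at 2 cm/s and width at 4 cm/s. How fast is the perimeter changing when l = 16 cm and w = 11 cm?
12 cm/s

P = 2(l + w)
dP/dt = 2(dl/dt + dw/dt) = 2(2 + 4) = 12 cm/s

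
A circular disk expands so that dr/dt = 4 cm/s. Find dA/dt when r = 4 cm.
32π cm²/s

A = πr²
dA/dt = 2πr · dr/dt = 2π(4)(4) = 32π cm²/s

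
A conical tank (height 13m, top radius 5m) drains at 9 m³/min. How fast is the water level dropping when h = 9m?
169/(225π) ≈ 0.2391 m/min

r/h = 5/13, so r = (5/13)h
V = (1/3)πr²h = (1/3)π((5/13)h)²h = (25/507)πh³
dV/dh = (25/169)πh²
dh/dt = (dV/dt)/(dV/dh) = -9/((25/169)π·9²) = -169/(225π) m/min
The level is dropping at 169/(225π) ≈ 0.2391 m/min.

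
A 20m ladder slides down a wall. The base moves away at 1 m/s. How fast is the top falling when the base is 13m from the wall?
13√231/231 ≈ 0.8553 m/s

x² + y² = 20²
2x·dx/dt + 2y·dy/dt = 0
dy/dt = -x/y · dx/dt = -13/√231 · 1 = -13√231/231 m/s
The top is descending at 13√231/231 ≈ 0.8553 m/s.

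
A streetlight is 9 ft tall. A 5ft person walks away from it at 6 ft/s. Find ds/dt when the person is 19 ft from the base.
15/2 ft/s

By similar triangles: 9/(x+s) = 5/s
Solving: s = 5x/4
ds/dt = 5/4 · dx/dt = 5/4 · 6 = 15/2 ft/s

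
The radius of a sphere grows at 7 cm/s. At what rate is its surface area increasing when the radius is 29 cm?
1624π cm²/s

S = 4πr²
dS/dt = dS/dr · dr/dt = 8πr · 7
At r = 29: dS/dt = 1624π cm²/s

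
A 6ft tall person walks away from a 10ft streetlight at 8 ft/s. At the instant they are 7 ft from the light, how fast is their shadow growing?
12 ft/s

By similar triangles: 10/(x+s) = 6/s
Solving: s = 6x/4
ds/dt = 6/4 · dx/dt = 3/2 · 8 = 12 ft/s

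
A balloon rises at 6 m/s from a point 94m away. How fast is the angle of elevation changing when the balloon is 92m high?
0.032601 rad/s

tan(θ) = y/94
sec²(θ) · dθ/dt = (1/94) · dy/dt
dθ/dt = cos²(θ)/94 · 6 = 94/(94² + 92²) · 6
dθ/dt = 0.032601 rad/s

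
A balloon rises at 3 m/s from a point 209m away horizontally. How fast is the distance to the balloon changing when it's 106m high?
318√54917/54917 ≈ 1.357 m/s

z² = 209² + y²
z = √(209² + 106²) = √54917
dz/dt = y/z · dy/dt = 106/√54917 · 3 = 318√54917/54917 ≈ 1.357 m/s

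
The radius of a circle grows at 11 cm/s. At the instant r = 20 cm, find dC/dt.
22π cm/s

C = 2πr
dC/dt = 2π · dr/dt = 2π · 11 = 22π cm/s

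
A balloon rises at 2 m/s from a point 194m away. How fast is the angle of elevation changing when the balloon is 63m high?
0.009326 rad/s

tan(θ) = y/194
sec²(θ) · dθ/dt = (1/194) · dy/dt
dθ/dt = cos²(θ)/194 · 2 = 194/(194² + 63²) · 2
dθ/dt = 0.009326 rad/s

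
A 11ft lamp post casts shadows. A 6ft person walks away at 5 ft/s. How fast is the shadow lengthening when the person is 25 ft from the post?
6 ft/s

By similar triangles: 11/(x+s) = 6/s
Solving: s = 6x/5
ds/dt = 6/5 · dx/dt = 6/5 · 5 = 6 ft/s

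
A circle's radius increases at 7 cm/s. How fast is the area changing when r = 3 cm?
42π cm²/s

A = πr²
dA/dt = 2πr · dr/dt = 2π(3)(7) = 42π cm²/s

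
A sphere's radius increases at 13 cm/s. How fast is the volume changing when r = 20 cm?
20800π cm³/s

V = (4/3)πr³
dV/dt = dV/dr · dr/dt = 4πr² · 13
At r = 20: dV/dt = 20800π cm³/s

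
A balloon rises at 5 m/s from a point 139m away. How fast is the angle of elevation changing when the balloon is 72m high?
0.028362 rad/s

tan(θ) = y/139
sec²(θ) · dθ/dt = (1/139) · dy/dt
dθ/dt = cos²(θ)/139 · 5 = 139/(139² + 72²) · 5
dθ/dt = 0.028362 rad/s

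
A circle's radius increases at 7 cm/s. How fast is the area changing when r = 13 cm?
182π cm²/s

A = πr²
dA/dt = 2πr · dr/dt = 2π(13)(7) = 182π cm²/s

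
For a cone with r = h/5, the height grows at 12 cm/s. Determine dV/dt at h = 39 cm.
18252π/25 cm³/s

V = (1/3)π(h/5)²h = πh³/75
dV/dt = πh²/25 · 12
At h = 39: dV/dt = 18252π/25 cm³/s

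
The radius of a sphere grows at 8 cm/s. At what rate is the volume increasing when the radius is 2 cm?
128π cm³/s

V = (4/3)πr³
dV/dt = dV/dr · dr/dt = 4πr² · 8
At r = 2: dV/dt = 128π cm³/s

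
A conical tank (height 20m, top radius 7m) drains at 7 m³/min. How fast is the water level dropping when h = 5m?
16/(7π) ≈ 0.7276 m/min

r/h = 7/20, so r = (7/20)h
V = (1/3)πr²h = (1/3)π((7/20)h)²h = (49/1200)πh³
dV/dh = (49/400)πh²
dh/dt = (dV/dt)/(dV/dh) = -7/((49/400)π·5²) = -16/(7π) m/min
The level is dropping at 16/(7π) ≈ 0.7276 m/min.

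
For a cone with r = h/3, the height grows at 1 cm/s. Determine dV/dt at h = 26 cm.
676π/9 cm³/s

V = (1/3)π(h/3)²h = πh³/27
dV/dt = πh²/9 · 1
At h = 26: dV/dt = 676π/9 cm³/s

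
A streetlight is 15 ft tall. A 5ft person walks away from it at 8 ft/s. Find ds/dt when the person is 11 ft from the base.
4 ft/s

By similar triangles: 15/(x+s) = 5/s
Solving: s = 5x/10
ds/dt = 5/10 · dx/dt = 1/2 · 8 = 4 ft/s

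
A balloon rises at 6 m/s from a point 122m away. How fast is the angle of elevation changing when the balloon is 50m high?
0.042108 rad/s

tan(θ) = y/122
sec²(θ) · dθ/dt = (1/122) · dy/dt
dθ/dt = cos²(θ)/122 · 6 = 122/(122² + 50²) · 6
dθ/dt = 0.042108 rad/s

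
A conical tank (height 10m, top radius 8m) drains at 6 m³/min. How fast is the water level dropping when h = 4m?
75/(128π) ≈ 0.1865 m/min

r/h = 8/10, so r = (4/5)h
V = (1/3)πr²h = (1/3)π((4/5)h)²h = (16/75)πh³
dV/dh = (16/25)πh²
dh/dt = (dV/dt)/(dV/dh) = -6/((16/25)π·4²) = -75/(128π) m/min
The level is dropping at 75/(128π) ≈ 0.1865 m/min.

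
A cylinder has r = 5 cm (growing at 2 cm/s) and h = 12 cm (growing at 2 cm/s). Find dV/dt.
290π cm³/s

V = πr²h
dV/dt = 2πrh·dr/dt + πr²·dh/dt
= 2π(5)(12)(2) + π(5)²(2)
= 290π cm³/s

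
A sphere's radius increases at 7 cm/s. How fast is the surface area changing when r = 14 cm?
784π cm²/s

S = 4πr²
dS/dt = dS/dr · dr/dt = 8πr · 7
At r = 14: dS/dt = 784π cm²/s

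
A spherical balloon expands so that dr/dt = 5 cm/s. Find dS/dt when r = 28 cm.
1120π cm²/s

S = 4πr²
dS/dt = dS/dr · dr/dt = 8πr · 5
At r = 28: dS/dt = 1120π cm²/s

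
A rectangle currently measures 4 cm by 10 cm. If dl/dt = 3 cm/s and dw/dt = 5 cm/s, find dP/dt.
16 cm/s

P = 2(l + w)
dP/dt = 2(dl/dt + dw/dt) = 2(3 + 5) = 16 cm/s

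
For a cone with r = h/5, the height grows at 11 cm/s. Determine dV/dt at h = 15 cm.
99π cm³/s

V = (1/3)π(h/5)²h = πh³/75
dV/dt = πh²/25 · 11
At h = 15: dV/dt = 99π cm³/s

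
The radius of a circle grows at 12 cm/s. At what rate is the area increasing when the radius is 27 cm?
648π cm²/s

A = πr²
dA/dt = 2πr · dr/dt = 2π(27)(12) = 648π cm²/s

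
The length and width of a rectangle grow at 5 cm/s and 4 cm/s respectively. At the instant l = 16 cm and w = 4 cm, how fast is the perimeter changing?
18 cm/s

P = 2(l + w)
dP/dt = 2(dl/dt + dw/dt) = 2(5 + 4) = 18 cm/s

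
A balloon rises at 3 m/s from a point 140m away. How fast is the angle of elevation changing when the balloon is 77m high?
0.016452 rad/s

tan(θ) = y/140
sec²(θ) · dθ/dt = (1/140) · dy/dt
dθ/dt = cos²(θ)/140 · 3 = 140/(140² + 77²) · 3
dθ/dt = 0.016452 rad/s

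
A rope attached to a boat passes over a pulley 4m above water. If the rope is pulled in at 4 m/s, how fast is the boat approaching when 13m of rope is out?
52√17/51 ≈ 4.204 m/s

rope² = x² + 4²
x = √(13² - 4²) = 3√17
dx/dt = (rope/x) · d(rope)/dt = (13/(3√17)) · (-4) = -52√17/51 m/s
The boat approaches at 52√17/51 ≈ 4.204 m/s.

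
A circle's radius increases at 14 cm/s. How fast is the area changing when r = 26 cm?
728π cm²/s

A = πr²
dA/dt = 2πr · dr/dt = 2π(26)(14) = 728π cm²/s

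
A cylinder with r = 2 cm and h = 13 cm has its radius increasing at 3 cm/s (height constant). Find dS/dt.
102π cm²/s

S = 2πrh + 2πr² (lateral + bases)
dS/dt = (2πh + 4πr)·dr/dt = (2π·13 + 4π·2)·3
= 102π cm²/s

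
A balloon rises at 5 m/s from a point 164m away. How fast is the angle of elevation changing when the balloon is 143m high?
0.01732 rad/s

tan(θ) = y/164
sec²(θ) · dθ/dt = (1/164) · dy/dt
dθ/dt = cos²(θ)/164 · 5 = 164/(164² + 143²) · 5
dθ/dt = 0.01732 rad/s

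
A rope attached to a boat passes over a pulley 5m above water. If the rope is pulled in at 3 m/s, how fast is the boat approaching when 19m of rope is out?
19√21/28 ≈ 3.11 m/s

rope² = x² + 5²
x = √(19² - 5²) = 4√21
dx/dt = (rope/x) · d(rope)/dt = (19/(4√21)) · (-3) = -19√21/28 m/s
The boat approaches at 19√21/28 ≈ 3.11 m/s.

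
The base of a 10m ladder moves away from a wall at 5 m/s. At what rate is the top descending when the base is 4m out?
10√21/21 ≈ 2.182 m/s

x² + y² = 10²
2x·dx/dt + 2y·dy/dt = 0
dy/dt = -x/y · dx/dt = -4/(2√21) · 5 = -10√21/21 m/s
The top is descending at 10√21/21 ≈ 2.182 m/s.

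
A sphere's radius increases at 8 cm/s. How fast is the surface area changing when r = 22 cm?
1408π cm²/s

S = 4πr²
dS/dt = dS/dr · dr/dt = 8πr · 8
At r = 22: dS/dt = 1408π cm²/s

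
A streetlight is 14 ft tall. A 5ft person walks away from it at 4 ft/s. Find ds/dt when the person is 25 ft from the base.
20/9 ft/s

By similar triangles: 14/(x+s) = 5/s
Solving: s = 5x/9
ds/dt = 5/9 · dx/dt = 5/9 · 4 = 20/9 ft/s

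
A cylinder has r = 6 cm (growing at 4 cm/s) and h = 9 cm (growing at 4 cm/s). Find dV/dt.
576π cm³/s

V = πr²h
dV/dt = 2πrh·dr/dt + πr²·dh/dt
= 2π(6)(9)(4) + π(6)²(4)
= 576π cm³/s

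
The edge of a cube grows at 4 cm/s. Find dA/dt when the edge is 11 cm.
528 cm²/s

A = 6s²
dA/dt = 12s · ds/dt = 12·11·4 = 528 cm²/s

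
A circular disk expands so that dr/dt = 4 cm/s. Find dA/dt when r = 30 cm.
240π cm²/s

A = πr²
dA/dt = 2πr · dr/dt = 2π(30)(4) = 240π cm²/s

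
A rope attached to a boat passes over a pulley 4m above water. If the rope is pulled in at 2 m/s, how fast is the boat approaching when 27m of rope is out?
54√713/713 ≈ 2.022 m/s

rope² = x² + 4²
x = √(27² - 4²) = √713
dx/dt = (rope/x) · d(rope)/dt = (27/√713) · (-2) = -54√713/713 m/s
The boat approaches at 54√713/713 ≈ 2.022 m/s.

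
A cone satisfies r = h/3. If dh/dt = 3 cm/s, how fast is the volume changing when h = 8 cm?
64π/3 cm³/s

V = (1/3)π(h/3)²h = πh³/27
dV/dt = πh²/9 · 3
At h = 8: dV/dt = 64π/3 cm³/s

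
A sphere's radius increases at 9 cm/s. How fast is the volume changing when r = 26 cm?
24336π cm³/s

V = (4/3)πr³
dV/dt = dV/dr · dr/dt = 4πr² · 9
At r = 26: dV/dt = 24336π cm³/s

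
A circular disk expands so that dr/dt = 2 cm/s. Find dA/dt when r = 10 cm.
40π cm²/s

A = πr²
dA/dt = 2πr · dr/dt = 2π(10)(2) = 40π cm²/s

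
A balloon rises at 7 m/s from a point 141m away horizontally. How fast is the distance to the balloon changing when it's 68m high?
476√145/1885 ≈ 3.041 m/s

z² = 141² + y²
z = √(141² + 68²) = 13√145
dz/dt = y/z · dy/dt = 68/(13√145) · 7 = 476√145/1885 ≈ 3.041 m/s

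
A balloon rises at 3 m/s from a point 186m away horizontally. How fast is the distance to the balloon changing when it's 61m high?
183√38317/38317 ≈ 0.9349 m/s

z² = 186² + y²
z = √(186² + 61²) = √38317
dz/dt = y/z · dy/dt = 61/√38317 · 3 = 183√38317/38317 ≈ 0.9349 m/s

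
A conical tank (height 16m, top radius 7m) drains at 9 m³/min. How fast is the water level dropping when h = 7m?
2304/(2401π) ≈ 0.3055 m/min

r/h = 7/16, so r = (7/16)h
V = (1/3)πr²h = (1/3)π((7/16)h)²h = (49/768)πh³
dV/dh = (49/256)πh²
dh/dt = (dV/dt)/(dV/dh) = -9/((49/256)π·7²) = -2304/(2401π) m/min
The level is dropping at 2304/(2401π) ≈ 0.3055 m/min.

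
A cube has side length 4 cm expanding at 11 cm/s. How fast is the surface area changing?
528 cm²/s

A = 6s²
dA/dt = 12s · ds/dt = 12·4·11 = 528 cm²/s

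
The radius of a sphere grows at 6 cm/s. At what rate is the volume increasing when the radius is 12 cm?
3456π cm³/s

V = (4/3)πr³
dV/dt = dV/dr · dr/dt = 4πr² · 6
At r = 12: dV/dt = 3456π cm³/s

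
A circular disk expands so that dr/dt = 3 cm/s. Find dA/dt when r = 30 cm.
180π cm²/s

A = πr²
dA/dt = 2πr · dr/dt = 2π(30)(3) = 180π cm²/s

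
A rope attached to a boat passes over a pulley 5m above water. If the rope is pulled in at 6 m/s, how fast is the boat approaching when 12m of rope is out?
72√119/119 ≈ 6.6 m/s

rope² = x² + 5²
x = √(12² - 5²) = √119
dx/dt = (rope/x) · d(rope)/dt = (12/√119) · (-6) = -72√119/119 m/s
The boat approaches at 72√119/119 ≈ 6.6 m/s.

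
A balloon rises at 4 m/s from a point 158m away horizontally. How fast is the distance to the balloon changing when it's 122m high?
122√9962/4981 ≈ 2.445 m/s

z² = 158² + y²
z = √(158² + 122²) = 2√9962
dz/dt = y/z · dy/dt = 122/(2√9962) · 4 = 122√9962/4981 ≈ 2.445 m/s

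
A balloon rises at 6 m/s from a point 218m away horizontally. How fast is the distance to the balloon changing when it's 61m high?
366√51245/51245 ≈ 1.617 m/s

z² = 218² + y²
z = √(218² + 61²) = √51245
dz/dt = y/z · dy/dt = 61/√51245 · 6 = 366√51245/51245 ≈ 1.617 m/s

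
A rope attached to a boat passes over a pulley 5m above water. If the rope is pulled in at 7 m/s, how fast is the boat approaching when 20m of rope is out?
28√15/15 ≈ 7.23 m/s

rope² = x² + 5²
x = √(20² - 5²) = 5√15
dx/dt = (rope/x) · d(rope)/dt = (20/(5√15)) · (-7) = -28√15/15 m/s
The boat approaches at 28√15/15 ≈ 7.23 m/s.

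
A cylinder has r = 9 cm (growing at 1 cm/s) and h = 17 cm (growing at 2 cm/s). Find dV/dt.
468π cm³/s

V = πr²h
dV/dt = 2πrh·dr/dt + πr²·dh/dt
= 2π(9)(17)(1) + π(9)²(2)
= 468π cm³/s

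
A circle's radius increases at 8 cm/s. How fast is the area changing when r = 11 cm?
176π cm²/s

A = πr²
dA/dt = 2πr · dr/dt = 2π(11)(8) = 176π cm²/s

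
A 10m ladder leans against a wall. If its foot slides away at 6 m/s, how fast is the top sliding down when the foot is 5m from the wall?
2√3 ≈ 3.464 m/s

x² + y² = 10²
2x·dx/dt + 2y·dy/dt = 0
dy/dt = -x/y · dx/dt = -5/(5√3) · 6 = -2√3 m/s
The top is descending at 2√3 ≈ 3.464 m/s.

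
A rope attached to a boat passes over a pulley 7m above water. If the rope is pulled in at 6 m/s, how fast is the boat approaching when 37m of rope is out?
37√330/110 ≈ 6.11 m/s

rope² = x² + 7²
x = √(37² - 7²) = 2√330
dx/dt = (rope/x) · d(rope)/dt = (37/(2√330)) · (-6) = -37√330/110 m/s
The boat approaches at 37√330/110 ≈ 6.11 m/s.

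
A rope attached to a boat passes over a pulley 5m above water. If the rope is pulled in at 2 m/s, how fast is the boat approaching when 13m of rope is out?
13/6 ≈ 2.167 m/s

rope² = x² + 5²
x = √(13² - 5²) = 12
dx/dt = (rope/x) · d(rope)/dt = (13/12) · (-2) = -13/6 m/s
The boat approaches at 13/6 ≈ 2.167 m/s.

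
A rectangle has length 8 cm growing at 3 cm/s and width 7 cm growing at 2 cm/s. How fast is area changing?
37 cm²/s

A = lw
dA/dt = w·dl/dt + l·dw/dt = 7·3 + 8·2 = 37 cm²/s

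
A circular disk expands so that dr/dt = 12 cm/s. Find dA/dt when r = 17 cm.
408π cm²/s

A = πr²
dA/dt = 2πr · dr/dt = 2π(17)(12) = 408π cm²/s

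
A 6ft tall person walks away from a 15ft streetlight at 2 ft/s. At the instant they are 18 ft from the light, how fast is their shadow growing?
4/3 ft/s

By similar triangles: 15/(x+s) = 6/s
Solving: s = 6x/9
ds/dt = 6/9 · dx/dt = 2/3 · 2 = 4/3 ft/s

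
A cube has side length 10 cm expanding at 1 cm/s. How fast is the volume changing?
300 cm³/s

V = s³
dV/dt = 3s² · ds/dt = 3·10²·1 = 300 cm³/s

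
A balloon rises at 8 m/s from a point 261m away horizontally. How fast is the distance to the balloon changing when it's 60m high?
160√7969/7969 ≈ 1.792 m/s

z² = 261² + y²
z = √(261² + 60²) = 3√7969
dz/dt = y/z · dy/dt = 60/(3√7969) · 8 = 160√7969/7969 ≈ 1.792 m/s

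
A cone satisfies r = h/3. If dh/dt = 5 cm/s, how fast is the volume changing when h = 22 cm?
2420π/9 cm³/s

V = (1/3)π(h/3)²h = πh³/27
dV/dt = πh²/9 · 5
At h = 22: dV/dt = 2420π/9 cm³/s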